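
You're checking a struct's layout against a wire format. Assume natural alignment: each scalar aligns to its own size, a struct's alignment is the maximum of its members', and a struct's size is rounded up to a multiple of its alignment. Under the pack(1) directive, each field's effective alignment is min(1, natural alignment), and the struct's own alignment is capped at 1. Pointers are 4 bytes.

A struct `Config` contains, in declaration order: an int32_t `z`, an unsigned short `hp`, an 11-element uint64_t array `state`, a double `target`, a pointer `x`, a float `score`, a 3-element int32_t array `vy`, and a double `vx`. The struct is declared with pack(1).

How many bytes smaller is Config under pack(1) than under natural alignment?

6

natural layout:
  z at 0 (size 4, align 4) → ends 4
  hp at 4 (size 2, align 2) → ends 6
  pad 2 to align 8 for state
  state at 8 (size 88, align 8) → ends 96
  target at 96 (size 8, align 8) → ends 104
  x at 104 (size 4, align 4) → ends 108
  score at 108 (size 4, align 4) → ends 112
  vy at 112 (size 12, align 4) → ends 124
  pad 4 to align 8 for vx
  vx at 128 (size 8, align 8) → ends 136
  total 136 bytes, alignment 8
packed(1) layout:
  z at 0 (size 4, align 1) → ends 4
  hp at 4 (size 2, align 1) → ends 6
  state at 6 (size 88, align 1) → ends 94
  target at 94 (size 8, align 1) → ends 102
  x at 102 (size 4, align 1) → ends 106
  score at 106 (size 4, align 1) → ends 110
  vy at 110 (size 12, align 1) → ends 122
  vx at 122 (size 8, align 1) → ends 130
  total 130 bytes, alignment 1
136 − 130 = 6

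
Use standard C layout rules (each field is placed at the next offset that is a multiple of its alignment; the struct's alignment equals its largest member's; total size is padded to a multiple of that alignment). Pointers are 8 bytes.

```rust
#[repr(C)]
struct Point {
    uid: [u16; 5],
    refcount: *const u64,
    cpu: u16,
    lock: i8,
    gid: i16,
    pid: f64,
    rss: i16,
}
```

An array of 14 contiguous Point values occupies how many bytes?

uid at 0 (size 10, align 2) → ends 10
pad 6 to align 8 for refcount
refcount at 16 (size 8, align 8) → ends 24
cpu at 24 (size 2, align 2) → ends 26
lock at 26 (size 1, align 1) → ends 27
pad 1 to align 2 for gid
gid at 28 (size 2, align 2) → ends 30
pad 2 to align 8 for pid
pid at 32 (size 8, align 8) → ends 40
rss at 40 (size 2, align 2) → ends 42
tail pad 6 to reach multiple of 8
total 48 bytes, alignment 8
array of 14: 14 × 48 = 672

672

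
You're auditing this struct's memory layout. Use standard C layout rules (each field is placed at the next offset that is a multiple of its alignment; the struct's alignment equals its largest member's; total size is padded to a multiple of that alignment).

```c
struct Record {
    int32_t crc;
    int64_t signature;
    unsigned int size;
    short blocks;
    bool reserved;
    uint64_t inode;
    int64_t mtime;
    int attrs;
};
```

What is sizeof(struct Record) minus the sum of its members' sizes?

@0: crc [4B, align 4] → 4
+4 pad (align 8)
@8: signature [8B, align 8] → 16
@16: size [4B, align 4] → 20
@20: blocks [2B, align 2] → 22
@22: reserved [1B, align 1] → 23
+1 pad (align 8)
@24: inode [8B, align 8] → 32
@32: mtime [8B, align 8] → 40
@40: attrs [4B, align 4] → 44
+4 tail pad (align 8)
size 48, align 8
data bytes 39, size 48 → padding 9

9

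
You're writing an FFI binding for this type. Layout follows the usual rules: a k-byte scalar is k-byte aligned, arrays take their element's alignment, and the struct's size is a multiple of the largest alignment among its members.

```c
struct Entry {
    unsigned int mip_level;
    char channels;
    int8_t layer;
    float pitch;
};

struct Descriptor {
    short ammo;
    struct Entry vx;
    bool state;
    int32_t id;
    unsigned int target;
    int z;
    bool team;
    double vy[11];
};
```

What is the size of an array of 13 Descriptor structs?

Entry: 0..4  mip_level  (4B, 4-aligned); 4..5  channels  (1B, 1-aligned); 5..6  layer  (1B, 1-aligned); 6..8  -- padding (2B); 8..12  pitch  (4B, 4-aligned); sizeof = 12, alignof = 4
0..2  ammo  (2B, 2-aligned)
2..4  -- padding (2B)
4..16  vx  (12B, 4-aligned)
16..17  state  (1B, 1-aligned)
17..20  -- padding (3B)
20..24  id  (4B, 4-aligned)
24..28  target  (4B, 4-aligned)
28..32  z  (4B, 4-aligned)
32..33  team  (1B, 1-aligned)
33..40  -- padding (7B)
40..128  vy  (88B, 8-aligned)
sizeof = 128, alignof = 8
array of 13: 13 × 128 = 1664

1664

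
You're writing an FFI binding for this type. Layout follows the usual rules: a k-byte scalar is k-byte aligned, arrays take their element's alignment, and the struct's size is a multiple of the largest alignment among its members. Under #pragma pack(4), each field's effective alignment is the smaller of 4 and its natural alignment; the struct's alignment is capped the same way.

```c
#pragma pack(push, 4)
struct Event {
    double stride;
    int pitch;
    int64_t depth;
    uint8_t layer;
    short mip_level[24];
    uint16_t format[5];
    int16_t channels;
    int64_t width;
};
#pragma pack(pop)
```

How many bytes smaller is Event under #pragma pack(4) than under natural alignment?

4

natural layout:
  @0: stride [8B, align 8] → 8
  @8: pitch [4B, align 4] → 12
  +4 pad (align 8)
  @16: depth [8B, align 8] → 24
  @24: layer [1B, align 1] → 25
  +1 pad (align 2)
  @26: mip_level [48B, align 2] → 74
  @74: format [10B, align 2] → 84
  @84: channels [2B, align 2] → 86
  +2 pad (align 8)
  @88: width [8B, align 8] → 96
  size 96, align 8
packed(4) layout:
  @0: stride [8B, align 4] → 8
  @8: pitch [4B, align 4] → 12
  @12: depth [8B, align 4] → 20
  @20: layer [1B, align 1] → 21
  +1 pad (align 2)
  @22: mip_level [48B, align 2] → 70
  @70: format [10B, align 2] → 80
  @80: channels [2B, align 2] → 82
  +2 pad (align 4)
  @84: width [8B, align 4] → 92
  size 92, align 4
96 − 92 = 4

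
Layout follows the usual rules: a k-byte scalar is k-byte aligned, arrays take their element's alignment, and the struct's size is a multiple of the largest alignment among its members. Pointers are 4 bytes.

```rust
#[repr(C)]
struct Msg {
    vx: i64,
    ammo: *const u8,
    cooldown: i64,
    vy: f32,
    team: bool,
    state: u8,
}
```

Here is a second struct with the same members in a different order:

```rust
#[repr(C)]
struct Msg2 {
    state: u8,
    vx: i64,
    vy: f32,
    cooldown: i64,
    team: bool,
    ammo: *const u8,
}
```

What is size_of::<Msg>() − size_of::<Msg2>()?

-8

0..8  vx  (8B, 8-aligned)
8..12  ammo  (4B, 4-aligned)
12..16  -- padding (4B)
16..24  cooldown  (8B, 8-aligned)
24..28  vy  (4B, 4-aligned)
28..29  team  (1B, 1-aligned)
29..30  state  (1B, 1-aligned)
30..32  -- tail padding (2B)
sizeof = 32, alignof = 8
— Msg2 —
0..1  state  (1B, 1-aligned)
1..8  -- padding (7B)
8..16  vx  (8B, 8-aligned)
16..20  vy  (4B, 4-aligned)
20..24  -- padding (4B)
24..32  cooldown  (8B, 8-aligned)
32..33  team  (1B, 1-aligned)
33..36  -- padding (3B)
36..40  ammo  (4B, 4-aligned)
sizeof = 40, alignof = 8
32 − 40 = -8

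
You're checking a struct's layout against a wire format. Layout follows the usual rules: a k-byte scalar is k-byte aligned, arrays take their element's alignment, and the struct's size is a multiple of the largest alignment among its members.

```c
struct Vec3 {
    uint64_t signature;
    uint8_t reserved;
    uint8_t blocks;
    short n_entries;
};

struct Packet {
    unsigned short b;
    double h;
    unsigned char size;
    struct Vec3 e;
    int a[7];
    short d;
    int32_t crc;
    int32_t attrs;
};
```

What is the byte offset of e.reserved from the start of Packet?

Vec3: 0..8  signature  (8B, 8-aligned); 8..9  reserved  (1B, 1-aligned); 9..10  blocks  (1B, 1-aligned); 10..12  n_entries  (2B, 2-aligned); 12..16  -- tail padding (4B); sizeof = 16, alignof = 8
0..2  b  (2B, 2-aligned)
2..8  -- padding (6B)
8..16  h  (8B, 8-aligned)
16..17  size  (1B, 1-aligned)
17..24  -- padding (7B)
24..40  e  (16B, 8-aligned)
within Vec3: reserved at 8
24 + 8 = 32

32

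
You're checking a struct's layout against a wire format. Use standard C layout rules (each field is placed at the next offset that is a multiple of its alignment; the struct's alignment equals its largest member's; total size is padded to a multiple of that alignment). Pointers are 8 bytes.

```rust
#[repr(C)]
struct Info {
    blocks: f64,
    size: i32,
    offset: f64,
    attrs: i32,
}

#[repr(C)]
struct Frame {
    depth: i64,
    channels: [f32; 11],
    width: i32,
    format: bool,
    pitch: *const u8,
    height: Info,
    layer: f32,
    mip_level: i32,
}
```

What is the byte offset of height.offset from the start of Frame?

Info: @0: blocks [8B, align 8] → 8; @8: size [4B, align 4] → 12; +4 pad (align 8); @16: offset [8B, align 8] → 24; @24: attrs [4B, align 4] → 28; +4 tail pad (align 8); size 32, align 8
@0: depth [8B, align 8] → 8
@8: channels [44B, align 4] → 52
@52: width [4B, align 4] → 56
@56: format [1B, align 1] → 57
+7 pad (align 8)
@64: pitch [8B, align 8] → 72
@72: height [32B, align 8] → 104
within Info: offset at 16
72 + 16 = 88

88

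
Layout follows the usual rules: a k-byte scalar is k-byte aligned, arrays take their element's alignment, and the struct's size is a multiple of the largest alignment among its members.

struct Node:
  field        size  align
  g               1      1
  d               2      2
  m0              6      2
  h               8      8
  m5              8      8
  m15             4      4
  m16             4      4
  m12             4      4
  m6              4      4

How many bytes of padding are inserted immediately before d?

1

0..1  g  (1B, 1-aligned)
1..2  -- padding (1B)
2..4  d  (2B, 2-aligned)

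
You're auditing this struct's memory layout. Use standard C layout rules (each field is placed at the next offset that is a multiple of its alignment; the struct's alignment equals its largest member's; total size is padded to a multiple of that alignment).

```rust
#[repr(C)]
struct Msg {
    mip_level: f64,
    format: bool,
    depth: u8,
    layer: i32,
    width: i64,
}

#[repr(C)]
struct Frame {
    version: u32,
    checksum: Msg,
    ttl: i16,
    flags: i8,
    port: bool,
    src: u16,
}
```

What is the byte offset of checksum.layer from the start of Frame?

Msg: mip_level at 0 (size 8, align 8) → ends 8; format at 8 (size 1, align 1) → ends 9; depth at 9 (size 1, align 1) → ends 10; pad 2 to align 4 for layer; layer at 12 (size 4, align 4) → ends 16; width at 16 (size 8, align 8) → ends 24; total 24 bytes, alignment 8
version at 0 (size 4, align 4) → ends 4
pad 4 to align 8 for checksum
checksum at 8 (size 24, align 8) → ends 32
within Msg: layer at 12
8 + 12 = 20

20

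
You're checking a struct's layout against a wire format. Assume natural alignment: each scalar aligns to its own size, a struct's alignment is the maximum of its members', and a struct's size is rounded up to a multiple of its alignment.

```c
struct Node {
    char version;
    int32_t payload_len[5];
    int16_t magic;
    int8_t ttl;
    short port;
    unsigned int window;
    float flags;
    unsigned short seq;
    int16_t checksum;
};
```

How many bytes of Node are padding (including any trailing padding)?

0..1  version  (1B, 1-aligned)
1..4  -- padding (3B)
4..24  payload_len  (20B, 4-aligned)
24..26  magic  (2B, 2-aligned)
26..27  ttl  (1B, 1-aligned)
27..28  -- padding (1B)
28..30  port  (2B, 2-aligned)
30..32  -- padding (2B)
32..36  window  (4B, 4-aligned)
36..40  flags  (4B, 4-aligned)
40..42  seq  (2B, 2-aligned)
42..44  checksum  (2B, 2-aligned)
sizeof = 44, alignof = 4
data bytes 38, size 44 → padding 6

6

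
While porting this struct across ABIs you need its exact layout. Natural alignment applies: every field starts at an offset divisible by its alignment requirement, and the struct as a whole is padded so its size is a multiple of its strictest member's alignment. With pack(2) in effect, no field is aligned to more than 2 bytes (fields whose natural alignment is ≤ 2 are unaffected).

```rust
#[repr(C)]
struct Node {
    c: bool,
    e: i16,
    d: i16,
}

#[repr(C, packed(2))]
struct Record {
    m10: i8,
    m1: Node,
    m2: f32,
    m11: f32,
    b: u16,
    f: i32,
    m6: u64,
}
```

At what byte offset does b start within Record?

Node: @0: c [1B, align 1] → 1; +1 pad (align 2); @2: e [2B, align 2] → 4; @4: d [2B, align 2] → 6; size 6, align 2
@0: m10 [1B, align 1] → 1
+1 pad (align 2)
@2: m1 [6B, align 2] → 8
@8: m2 [4B, align 2] → 12
@12: m11 [4B, align 2] → 16
@16: b [2B, align 2] → 18

16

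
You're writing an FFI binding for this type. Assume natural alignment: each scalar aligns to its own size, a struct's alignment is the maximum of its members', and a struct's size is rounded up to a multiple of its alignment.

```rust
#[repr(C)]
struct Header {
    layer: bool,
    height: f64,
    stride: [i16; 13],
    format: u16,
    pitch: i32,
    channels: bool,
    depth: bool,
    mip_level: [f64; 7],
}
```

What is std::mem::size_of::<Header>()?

112

layer at 0 (size 1, align 1) → ends 1
pad 7 to align 8 for height
height at 8 (size 8, align 8) → ends 16
stride at 16 (size 26, align 2) → ends 42
format at 42 (size 2, align 2) → ends 44
pitch at 44 (size 4, align 4) → ends 48
channels at 48 (size 1, align 1) → ends 49
depth at 49 (size 1, align 1) → ends 50
pad 6 to align 8 for mip_level
mip_level at 56 (size 56, align 8) → ends 112
total 112 bytes, alignment 8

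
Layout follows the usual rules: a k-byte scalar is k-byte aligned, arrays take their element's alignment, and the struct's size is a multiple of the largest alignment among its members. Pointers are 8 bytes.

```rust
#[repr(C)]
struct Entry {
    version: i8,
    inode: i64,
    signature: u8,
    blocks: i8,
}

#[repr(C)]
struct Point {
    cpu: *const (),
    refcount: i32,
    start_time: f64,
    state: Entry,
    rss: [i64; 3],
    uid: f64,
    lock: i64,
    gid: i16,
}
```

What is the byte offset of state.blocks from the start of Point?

41

Entry: @0: version [1B, align 1] → 1; +7 pad (align 8); @8: inode [8B, align 8] → 16; @16: signature [1B, align 1] → 17; @17: blocks [1B, align 1] → 18; +6 tail pad (align 8); size 24, align 8
@0: cpu [8B, align 8] → 8
@8: refcount [4B, align 4] → 12
+4 pad (align 8)
@16: start_time [8B, align 8] → 24
@24: state [24B, align 8] → 48
within Entry: blocks at 17
24 + 17 = 41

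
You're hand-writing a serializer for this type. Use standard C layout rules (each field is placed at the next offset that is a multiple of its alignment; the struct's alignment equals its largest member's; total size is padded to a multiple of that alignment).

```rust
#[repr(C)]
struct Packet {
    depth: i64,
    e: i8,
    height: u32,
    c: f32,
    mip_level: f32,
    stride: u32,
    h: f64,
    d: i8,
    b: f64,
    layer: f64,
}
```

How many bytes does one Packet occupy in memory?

64 bytes

depth at 0 (size 8, align 8) → ends 8
e at 8 (size 1, align 1) → ends 9
pad 3 to align 4 for height
height at 12 (size 4, align 4) → ends 16
c at 16 (size 4, align 4) → ends 20
mip_level at 20 (size 4, align 4) → ends 24
stride at 24 (size 4, align 4) → ends 28
pad 4 to align 8 for h
h at 32 (size 8, align 8) → ends 40
d at 40 (size 1, align 1) → ends 41
pad 7 to align 8 for b
b at 48 (size 8, align 8) → ends 56
layer at 56 (size 8, align 8) → ends 64
total 64 bytes, alignment 8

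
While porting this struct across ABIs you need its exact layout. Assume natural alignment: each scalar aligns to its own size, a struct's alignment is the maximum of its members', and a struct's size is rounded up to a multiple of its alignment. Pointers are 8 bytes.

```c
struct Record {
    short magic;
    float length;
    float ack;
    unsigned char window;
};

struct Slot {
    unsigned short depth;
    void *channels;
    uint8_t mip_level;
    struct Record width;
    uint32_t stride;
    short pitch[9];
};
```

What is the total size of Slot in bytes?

Record: magic at 0 (size 2, align 2) → ends 2; pad 2 to align 4 for length; length at 4 (size 4, align 4) → ends 8; ack at 8 (size 4, align 4) → ends 12; window at 12 (size 1, align 1) → ends 13; tail pad 3 to reach multiple of 4; total 16 bytes, alignment 4
depth at 0 (size 2, align 2) → ends 2
pad 6 to align 8 for channels
channels at 8 (size 8, align 8) → ends 16
mip_level at 16 (size 1, align 1) → ends 17
pad 3 to align 4 for width
width at 20 (size 16, align 4) → ends 36
stride at 36 (size 4, align 4) → ends 40
pitch at 40 (size 18, align 2) → ends 58
tail pad 6 to reach multiple of 8
total 64 bytes, alignment 8

64 bytes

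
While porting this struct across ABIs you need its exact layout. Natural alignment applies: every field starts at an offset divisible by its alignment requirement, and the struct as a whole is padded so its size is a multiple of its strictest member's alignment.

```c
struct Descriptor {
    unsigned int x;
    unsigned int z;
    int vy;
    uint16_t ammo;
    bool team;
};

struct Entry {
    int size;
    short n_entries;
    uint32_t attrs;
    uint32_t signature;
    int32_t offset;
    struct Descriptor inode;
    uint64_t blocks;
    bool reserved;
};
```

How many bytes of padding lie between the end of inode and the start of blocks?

4

Descriptor: @0: x [4B, align 4] → 4; @4: z [4B, align 4] → 8; @8: vy [4B, align 4] → 12; @12: ammo [2B, align 2] → 14; @14: team [1B, align 1] → 15; +1 tail pad (align 4); size 16, align 4
@0: size [4B, align 4] → 4
@4: n_entries [2B, align 2] → 6
+2 pad (align 4)
@8: attrs [4B, align 4] → 12
@12: signature [4B, align 4] → 16
@16: offset [4B, align 4] → 20
@20: inode [16B, align 4] → 36
+4 pad (align 8)
@40: blocks [8B, align 8] → 48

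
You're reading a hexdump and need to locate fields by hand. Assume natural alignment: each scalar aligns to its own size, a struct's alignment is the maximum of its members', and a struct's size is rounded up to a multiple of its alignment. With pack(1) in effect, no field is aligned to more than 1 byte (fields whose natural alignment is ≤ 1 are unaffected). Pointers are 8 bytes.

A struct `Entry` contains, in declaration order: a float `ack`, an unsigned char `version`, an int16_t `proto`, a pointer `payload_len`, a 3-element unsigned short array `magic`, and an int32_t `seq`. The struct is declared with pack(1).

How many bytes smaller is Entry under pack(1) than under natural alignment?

7

natural layout:
  @0: ack [4B, align 4] → 4
  @4: version [1B, align 1] → 5
  +1 pad (align 2)
  @6: proto [2B, align 2] → 8
  @8: payload_len [8B, align 8] → 16
  @16: magic [6B, align 2] → 22
  +2 pad (align 4)
  @24: seq [4B, align 4] → 28
  +4 tail pad (align 8)
  size 32, align 8
packed(1) layout:
  @0: ack [4B, align 1] → 4
  @4: version [1B, align 1] → 5
  @5: proto [2B, align 1] → 7
  @7: payload_len [8B, align 1] → 15
  @15: magic [6B, align 1] → 21
  @21: seq [4B, align 1] → 25
  size 25, align 1
32 − 25 = 7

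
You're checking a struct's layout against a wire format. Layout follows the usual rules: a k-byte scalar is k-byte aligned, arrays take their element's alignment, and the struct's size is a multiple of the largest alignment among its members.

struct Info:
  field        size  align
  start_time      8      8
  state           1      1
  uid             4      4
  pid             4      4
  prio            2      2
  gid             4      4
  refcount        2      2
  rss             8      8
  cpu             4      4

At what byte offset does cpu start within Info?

@0: start_time [8B, align 8] → 8
@8: state [1B, align 1] → 9
+3 pad (align 4)
@12: uid [4B, align 4] → 16
@16: pid [4B, align 4] → 20
@20: prio [2B, align 2] → 22
+2 pad (align 4)
@24: gid [4B, align 4] → 28
@28: refcount [2B, align 2] → 30
+2 pad (align 8)
@32: rss [8B, align 8] → 40
@40: cpu [4B, align 4] → 44

40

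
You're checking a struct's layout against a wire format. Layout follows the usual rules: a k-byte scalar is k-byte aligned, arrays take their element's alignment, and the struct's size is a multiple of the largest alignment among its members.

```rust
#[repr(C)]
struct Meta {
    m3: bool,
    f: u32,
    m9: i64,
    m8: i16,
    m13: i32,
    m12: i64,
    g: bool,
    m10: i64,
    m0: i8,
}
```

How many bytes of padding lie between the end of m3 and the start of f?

3

@0: m3 [1B, align 1] → 1
+3 pad (align 4)
@4: f [4B, align 4] → 8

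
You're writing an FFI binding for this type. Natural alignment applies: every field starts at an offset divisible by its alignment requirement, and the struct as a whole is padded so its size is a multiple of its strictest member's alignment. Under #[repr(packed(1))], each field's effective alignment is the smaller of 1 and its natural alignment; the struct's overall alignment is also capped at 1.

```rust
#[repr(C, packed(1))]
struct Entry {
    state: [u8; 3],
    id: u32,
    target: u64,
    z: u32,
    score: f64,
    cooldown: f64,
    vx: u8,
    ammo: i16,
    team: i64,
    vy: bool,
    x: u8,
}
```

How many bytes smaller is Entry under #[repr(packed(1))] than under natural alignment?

16

natural layout:
  state at 0 (size 3, align 1) → ends 3
  pad 1 to align 4 for id
  id at 4 (size 4, align 4) → ends 8
  target at 8 (size 8, align 8) → ends 16
  z at 16 (size 4, align 4) → ends 20
  pad 4 to align 8 for score
  score at 24 (size 8, align 8) → ends 32
  cooldown at 32 (size 8, align 8) → ends 40
  vx at 40 (size 1, align 1) → ends 41
  pad 1 to align 2 for ammo
  ammo at 42 (size 2, align 2) → ends 44
  pad 4 to align 8 for team
  team at 48 (size 8, align 8) → ends 56
  vy at 56 (size 1, align 1) → ends 57
  x at 57 (size 1, align 1) → ends 58
  tail pad 6 to reach multiple of 8
  total 64 bytes, alignment 8
packed(1) layout:
  state at 0 (size 3, align 1) → ends 3
  id at 3 (size 4, align 1) → ends 7
  target at 7 (size 8, align 1) → ends 15
  z at 15 (size 4, align 1) → ends 19
  score at 19 (size 8, align 1) → ends 27
  cooldown at 27 (size 8, align 1) → ends 35
  vx at 35 (size 1, align 1) → ends 36
  ammo at 36 (size 2, align 1) → ends 38
  team at 38 (size 8, align 1) → ends 46
  vy at 46 (size 1, align 1) → ends 47
  x at 47 (size 1, align 1) → ends 48
  total 48 bytes, alignment 1
64 − 48 = 16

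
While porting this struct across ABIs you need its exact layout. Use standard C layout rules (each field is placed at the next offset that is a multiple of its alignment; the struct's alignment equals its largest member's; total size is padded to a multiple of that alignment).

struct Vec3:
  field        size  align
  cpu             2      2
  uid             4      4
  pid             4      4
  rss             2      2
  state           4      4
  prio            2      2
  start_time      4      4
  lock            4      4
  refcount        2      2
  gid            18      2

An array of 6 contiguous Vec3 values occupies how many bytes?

0..2  cpu  (2B, 2-aligned)
2..4  -- padding (2B)
4..8  uid  (4B, 4-aligned)
8..12  pid  (4B, 4-aligned)
12..14  rss  (2B, 2-aligned)
14..16  -- padding (2B)
16..20  state  (4B, 4-aligned)
20..22  prio  (2B, 2-aligned)
22..24  -- padding (2B)
24..28  start_time  (4B, 4-aligned)
28..32  lock  (4B, 4-aligned)
32..34  refcount  (2B, 2-aligned)
34..52  gid  (18B, 2-aligned)
sizeof = 52, alignof = 4
array of 6: 6 × 52 = 312

312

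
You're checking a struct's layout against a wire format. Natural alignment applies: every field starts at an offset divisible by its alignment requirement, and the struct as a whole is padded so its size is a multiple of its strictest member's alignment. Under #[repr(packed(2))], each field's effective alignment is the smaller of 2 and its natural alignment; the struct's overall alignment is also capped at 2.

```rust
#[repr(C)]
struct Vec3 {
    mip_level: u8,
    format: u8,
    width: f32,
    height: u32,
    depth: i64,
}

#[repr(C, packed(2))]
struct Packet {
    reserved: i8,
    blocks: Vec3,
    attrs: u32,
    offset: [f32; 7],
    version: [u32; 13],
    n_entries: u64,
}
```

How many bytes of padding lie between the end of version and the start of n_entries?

Vec3: @0: mip_level [1B, align 1] → 1; @1: format [1B, align 1] → 2; +2 pad (align 4); @4: width [4B, align 4] → 8; @8: height [4B, align 4] → 12; +4 pad (align 8); @16: depth [8B, align 8] → 24; size 24, align 8
@0: reserved [1B, align 1] → 1
+1 pad (align 2)
@2: blocks [24B, align 2] → 26
@26: attrs [4B, align 2] → 30
@30: offset [28B, align 2] → 58
@58: version [52B, align 2] → 110
@110: n_entries [8B, align 2] → 118

0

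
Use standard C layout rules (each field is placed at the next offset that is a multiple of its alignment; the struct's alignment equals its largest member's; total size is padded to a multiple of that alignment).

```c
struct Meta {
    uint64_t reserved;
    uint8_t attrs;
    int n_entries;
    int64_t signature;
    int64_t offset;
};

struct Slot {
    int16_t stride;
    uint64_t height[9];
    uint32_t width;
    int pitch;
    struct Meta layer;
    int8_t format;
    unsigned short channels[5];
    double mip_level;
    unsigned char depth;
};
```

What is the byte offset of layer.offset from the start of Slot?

112

Meta: reserved at 0 (size 8, align 8) → ends 8; attrs at 8 (size 1, align 1) → ends 9; pad 3 to align 4 for n_entries; n_entries at 12 (size 4, align 4) → ends 16; signature at 16 (size 8, align 8) → ends 24; offset at 24 (size 8, align 8) → ends 32; total 32 bytes, alignment 8
stride at 0 (size 2, align 2) → ends 2
pad 6 to align 8 for height
height at 8 (size 72, align 8) → ends 80
width at 80 (size 4, align 4) → ends 84
pitch at 84 (size 4, align 4) → ends 88
layer at 88 (size 32, align 8) → ends 120
within Meta: offset at 24
88 + 24 = 112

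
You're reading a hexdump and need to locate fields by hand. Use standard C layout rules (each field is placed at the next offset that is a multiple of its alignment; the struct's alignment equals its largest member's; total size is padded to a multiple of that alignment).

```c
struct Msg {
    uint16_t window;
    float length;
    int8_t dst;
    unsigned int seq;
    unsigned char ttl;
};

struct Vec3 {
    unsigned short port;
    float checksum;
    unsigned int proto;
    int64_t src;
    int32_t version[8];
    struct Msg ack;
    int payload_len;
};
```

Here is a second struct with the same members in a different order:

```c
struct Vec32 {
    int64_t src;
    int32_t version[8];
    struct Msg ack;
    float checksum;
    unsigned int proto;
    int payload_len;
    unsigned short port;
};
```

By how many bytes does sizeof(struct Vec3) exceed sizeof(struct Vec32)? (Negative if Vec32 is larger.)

Msg: window at 0 (size 2, align 2) → ends 2; pad 2 to align 4 for length; length at 4 (size 4, align 4) → ends 8; dst at 8 (size 1, align 1) → ends 9; pad 3 to align 4 for seq; seq at 12 (size 4, align 4) → ends 16; ttl at 16 (size 1, align 1) → ends 17; tail pad 3 to reach multiple of 4; total 20 bytes, alignment 4
port at 0 (size 2, align 2) → ends 2
pad 2 to align 4 for checksum
checksum at 4 (size 4, align 4) → ends 8
proto at 8 (size 4, align 4) → ends 12
pad 4 to align 8 for src
src at 16 (size 8, align 8) → ends 24
version at 24 (size 32, align 4) → ends 56
ack at 56 (size 20, align 4) → ends 76
payload_len at 76 (size 4, align 4) → ends 80
total 80 bytes, alignment 8
— Vec32 —
src at 0 (size 8, align 8) → ends 8
version at 8 (size 32, align 4) → ends 40
ack at 40 (size 20, align 4) → ends 60
checksum at 60 (size 4, align 4) → ends 64
proto at 64 (size 4, align 4) → ends 68
payload_len at 68 (size 4, align 4) → ends 72
port at 72 (size 2, align 2) → ends 74
tail pad 6 to reach multiple of 8
total 80 bytes, alignment 8
80 − 80 = 0

0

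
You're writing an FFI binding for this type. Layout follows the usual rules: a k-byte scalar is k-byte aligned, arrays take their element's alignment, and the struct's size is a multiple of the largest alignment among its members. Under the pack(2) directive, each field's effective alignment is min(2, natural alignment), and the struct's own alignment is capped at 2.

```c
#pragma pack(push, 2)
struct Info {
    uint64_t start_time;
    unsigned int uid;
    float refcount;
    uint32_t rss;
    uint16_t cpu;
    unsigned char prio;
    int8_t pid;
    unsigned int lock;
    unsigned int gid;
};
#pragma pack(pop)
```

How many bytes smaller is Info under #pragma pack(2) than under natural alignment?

0

natural layout:
  start_time at 0 (size 8, align 8) → ends 8
  uid at 8 (size 4, align 4) → ends 12
  refcount at 12 (size 4, align 4) → ends 16
  rss at 16 (size 4, align 4) → ends 20
  cpu at 20 (size 2, align 2) → ends 22
  prio at 22 (size 1, align 1) → ends 23
  pid at 23 (size 1, align 1) → ends 24
  lock at 24 (size 4, align 4) → ends 28
  gid at 28 (size 4, align 4) → ends 32
  total 32 bytes, alignment 8
packed(2) layout:
  start_time at 0 (size 8, align 2) → ends 8
  uid at 8 (size 4, align 2) → ends 12
  refcount at 12 (size 4, align 2) → ends 16
  rss at 16 (size 4, align 2) → ends 20
  cpu at 20 (size 2, align 2) → ends 22
  prio at 22 (size 1, align 1) → ends 23
  pid at 23 (size 1, align 1) → ends 24
  lock at 24 (size 4, align 2) → ends 28
  gid at 28 (size 4, align 2) → ends 32
  total 32 bytes, alignment 2
32 − 32 = 0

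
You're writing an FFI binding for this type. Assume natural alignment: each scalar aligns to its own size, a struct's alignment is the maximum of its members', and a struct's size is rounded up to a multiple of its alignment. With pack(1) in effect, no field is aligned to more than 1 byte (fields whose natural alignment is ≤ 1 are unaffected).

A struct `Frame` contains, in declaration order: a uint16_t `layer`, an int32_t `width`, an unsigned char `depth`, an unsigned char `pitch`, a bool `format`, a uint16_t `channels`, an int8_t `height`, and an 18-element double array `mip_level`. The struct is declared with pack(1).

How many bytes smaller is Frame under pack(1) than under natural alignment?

natural layout:
  @0: layer [2B, align 2] → 2
  +2 pad (align 4)
  @4: width [4B, align 4] → 8
  @8: depth [1B, align 1] → 9
  @9: pitch [1B, align 1] → 10
  @10: format [1B, align 1] → 11
  +1 pad (align 2)
  @12: channels [2B, align 2] → 14
  @14: height [1B, align 1] → 15
  +1 pad (align 8)
  @16: mip_level [144B, align 8] → 160
  size 160, align 8
packed(1) layout:
  @0: layer [2B, align 1] → 2
  @2: width [4B, align 1] → 6
  @6: depth [1B, align 1] → 7
  @7: pitch [1B, align 1] → 8
  @8: format [1B, align 1] → 9
  @9: channels [2B, align 1] → 11
  @11: height [1B, align 1] → 12
  @12: mip_level [144B, align 1] → 156
  size 156, align 1
160 − 156 = 4

4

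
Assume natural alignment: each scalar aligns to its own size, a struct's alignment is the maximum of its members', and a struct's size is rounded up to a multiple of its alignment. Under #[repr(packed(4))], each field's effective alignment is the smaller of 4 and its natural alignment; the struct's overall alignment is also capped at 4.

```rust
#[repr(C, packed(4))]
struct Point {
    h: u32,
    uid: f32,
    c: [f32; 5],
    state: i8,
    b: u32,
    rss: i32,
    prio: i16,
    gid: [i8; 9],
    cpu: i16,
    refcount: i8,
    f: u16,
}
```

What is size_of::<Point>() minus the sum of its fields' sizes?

h at 0 (size 4, align 4) → ends 4
uid at 4 (size 4, align 4) → ends 8
c at 8 (size 20, align 4) → ends 28
state at 28 (size 1, align 1) → ends 29
pad 3 to align 4 for b
b at 32 (size 4, align 4) → ends 36
rss at 36 (size 4, align 4) → ends 40
prio at 40 (size 2, align 2) → ends 42
gid at 42 (size 9, align 1) → ends 51
pad 1 to align 2 for cpu
cpu at 52 (size 2, align 2) → ends 54
refcount at 54 (size 1, align 1) → ends 55
pad 1 to align 2 for f
f at 56 (size 2, align 2) → ends 58
tail pad 2 to reach multiple of 4
total 60 bytes, alignment 4
data bytes 53, size 60 → padding 7

7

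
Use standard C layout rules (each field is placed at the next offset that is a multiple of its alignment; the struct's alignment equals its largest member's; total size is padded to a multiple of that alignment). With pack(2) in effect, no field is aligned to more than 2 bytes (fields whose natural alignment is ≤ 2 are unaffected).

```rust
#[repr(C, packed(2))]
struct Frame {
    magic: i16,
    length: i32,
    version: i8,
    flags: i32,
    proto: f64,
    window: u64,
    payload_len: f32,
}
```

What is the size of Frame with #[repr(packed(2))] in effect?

0..2  magic  (2B, 2-aligned)
2..6  length  (4B, 2-aligned)
6..7  version  (1B, 1-aligned)
7..8  -- padding (1B)
8..12  flags  (4B, 2-aligned)
12..20  proto  (8B, 2-aligned)
20..28  window  (8B, 2-aligned)
28..32  payload_len  (4B, 2-aligned)
sizeof = 32, alignof = 2

32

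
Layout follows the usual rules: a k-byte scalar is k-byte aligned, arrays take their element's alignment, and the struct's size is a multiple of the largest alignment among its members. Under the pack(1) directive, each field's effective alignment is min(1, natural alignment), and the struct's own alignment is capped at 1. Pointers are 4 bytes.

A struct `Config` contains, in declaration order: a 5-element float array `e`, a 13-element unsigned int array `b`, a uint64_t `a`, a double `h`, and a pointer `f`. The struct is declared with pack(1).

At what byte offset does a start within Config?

72

@0: e [20B, align 1] → 20
@20: b [52B, align 1] → 72
@72: a [8B, align 1] → 80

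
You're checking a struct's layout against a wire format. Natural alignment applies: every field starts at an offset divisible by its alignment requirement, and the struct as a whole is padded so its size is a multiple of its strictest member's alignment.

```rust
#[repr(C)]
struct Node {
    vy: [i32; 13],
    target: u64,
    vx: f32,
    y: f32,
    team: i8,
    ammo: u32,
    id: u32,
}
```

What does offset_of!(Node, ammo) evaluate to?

76

vy at 0 (size 52, align 4) → ends 52
pad 4 to align 8 for target
target at 56 (size 8, align 8) → ends 64
vx at 64 (size 4, align 4) → ends 68
y at 68 (size 4, align 4) → ends 72
team at 72 (size 1, align 1) → ends 73
pad 3 to align 4 for ammo
ammo at 76 (size 4, align 4) → ends 80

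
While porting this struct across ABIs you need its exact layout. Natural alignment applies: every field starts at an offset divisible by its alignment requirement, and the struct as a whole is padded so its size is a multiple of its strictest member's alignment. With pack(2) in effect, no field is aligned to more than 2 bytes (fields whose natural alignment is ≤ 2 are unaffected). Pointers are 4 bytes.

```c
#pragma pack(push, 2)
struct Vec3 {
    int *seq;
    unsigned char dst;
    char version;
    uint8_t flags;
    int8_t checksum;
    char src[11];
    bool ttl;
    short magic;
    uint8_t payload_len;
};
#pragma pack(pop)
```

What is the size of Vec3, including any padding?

24 bytes

seq at 0 (size 4, align 2) → ends 4
dst at 4 (size 1, align 1) → ends 5
version at 5 (size 1, align 1) → ends 6
flags at 6 (size 1, align 1) → ends 7
checksum at 7 (size 1, align 1) → ends 8
src at 8 (size 11, align 1) → ends 19
ttl at 19 (size 1, align 1) → ends 20
magic at 20 (size 2, align 2) → ends 22
payload_len at 22 (size 1, align 1) → ends 23
tail pad 1 to reach multiple of 2
total 24 bytes, alignment 2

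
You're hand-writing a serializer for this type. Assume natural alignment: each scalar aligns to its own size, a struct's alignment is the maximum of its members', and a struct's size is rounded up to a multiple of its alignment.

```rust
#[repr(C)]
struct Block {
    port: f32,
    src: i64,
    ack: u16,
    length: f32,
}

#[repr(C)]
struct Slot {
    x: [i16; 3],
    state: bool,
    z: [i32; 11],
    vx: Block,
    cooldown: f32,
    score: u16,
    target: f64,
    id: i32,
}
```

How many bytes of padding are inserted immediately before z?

Block: @0: port [4B, align 4] → 4; +4 pad (align 8); @8: src [8B, align 8] → 16; @16: ack [2B, align 2] → 18; +2 pad (align 4); @20: length [4B, align 4] → 24; size 24, align 8
@0: x [6B, align 2] → 6
@6: state [1B, align 1] → 7
+1 pad (align 4)
@8: z [44B, align 4] → 52

1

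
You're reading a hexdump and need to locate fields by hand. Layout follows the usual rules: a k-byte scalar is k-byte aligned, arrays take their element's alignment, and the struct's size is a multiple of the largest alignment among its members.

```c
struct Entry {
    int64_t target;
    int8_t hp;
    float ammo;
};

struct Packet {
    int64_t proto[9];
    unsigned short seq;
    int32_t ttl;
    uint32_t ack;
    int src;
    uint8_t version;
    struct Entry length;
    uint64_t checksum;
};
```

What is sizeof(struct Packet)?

120 bytes

Entry: target at 0 (size 8, align 8) → ends 8; hp at 8 (size 1, align 1) → ends 9; pad 3 to align 4 for ammo; ammo at 12 (size 4, align 4) → ends 16; total 16 bytes, alignment 8
proto at 0 (size 72, align 8) → ends 72
seq at 72 (size 2, align 2) → ends 74
pad 2 to align 4 for ttl
ttl at 76 (size 4, align 4) → ends 80
ack at 80 (size 4, align 4) → ends 84
src at 84 (size 4, align 4) → ends 88
version at 88 (size 1, align 1) → ends 89
pad 7 to align 8 for length
length at 96 (size 16, align 8) → ends 112
checksum at 112 (size 8, align 8) → ends 120
total 120 bytes, alignment 8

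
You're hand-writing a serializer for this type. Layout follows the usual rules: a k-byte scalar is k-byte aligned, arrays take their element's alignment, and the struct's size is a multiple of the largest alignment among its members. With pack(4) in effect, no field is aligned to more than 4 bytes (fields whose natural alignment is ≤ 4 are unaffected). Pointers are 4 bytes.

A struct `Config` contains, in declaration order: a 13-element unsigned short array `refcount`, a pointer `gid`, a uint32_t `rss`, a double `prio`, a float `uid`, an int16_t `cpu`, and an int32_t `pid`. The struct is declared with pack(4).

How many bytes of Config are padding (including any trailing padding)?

4

@0: refcount [26B, align 2] → 26
+2 pad (align 4)
@28: gid [4B, align 4] → 32
@32: rss [4B, align 4] → 36
@36: prio [8B, align 4] → 44
@44: uid [4B, align 4] → 48
@48: cpu [2B, align 2] → 50
+2 pad (align 4)
@52: pid [4B, align 4] → 56
size 56, align 4
data bytes 52, size 56 → padding 4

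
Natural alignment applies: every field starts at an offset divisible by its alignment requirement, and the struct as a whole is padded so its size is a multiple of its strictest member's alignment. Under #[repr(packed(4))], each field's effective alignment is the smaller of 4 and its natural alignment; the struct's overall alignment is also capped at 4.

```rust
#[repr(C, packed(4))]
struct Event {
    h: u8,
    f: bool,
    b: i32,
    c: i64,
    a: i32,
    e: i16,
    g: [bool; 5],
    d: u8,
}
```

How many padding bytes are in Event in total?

2

@0: h [1B, align 1] → 1
@1: f [1B, align 1] → 2
+2 pad (align 4)
@4: b [4B, align 4] → 8
@8: c [8B, align 4] → 16
@16: a [4B, align 4] → 20
@20: e [2B, align 2] → 22
@22: g [5B, align 1] → 27
@27: d [1B, align 1] → 28
size 28, align 4
data bytes 26, size 28 → padding 2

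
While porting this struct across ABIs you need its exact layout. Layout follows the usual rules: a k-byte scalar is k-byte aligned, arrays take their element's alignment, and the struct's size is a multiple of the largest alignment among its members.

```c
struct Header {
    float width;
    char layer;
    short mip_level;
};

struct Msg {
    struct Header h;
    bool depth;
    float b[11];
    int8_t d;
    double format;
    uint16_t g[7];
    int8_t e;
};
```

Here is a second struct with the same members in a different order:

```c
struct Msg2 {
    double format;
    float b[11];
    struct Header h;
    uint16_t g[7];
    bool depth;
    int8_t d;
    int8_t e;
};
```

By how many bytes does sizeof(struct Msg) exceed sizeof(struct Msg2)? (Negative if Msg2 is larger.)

8

Header: width at 0 (size 4, align 4) → ends 4; layer at 4 (size 1, align 1) → ends 5; pad 1 to align 2 for mip_level; mip_level at 6 (size 2, align 2) → ends 8; total 8 bytes, alignment 4
h at 0 (size 8, align 4) → ends 8
depth at 8 (size 1, align 1) → ends 9
pad 3 to align 4 for b
b at 12 (size 44, align 4) → ends 56
d at 56 (size 1, align 1) → ends 57
pad 7 to align 8 for format
format at 64 (size 8, align 8) → ends 72
g at 72 (size 14, align 2) → ends 86
e at 86 (size 1, align 1) → ends 87
tail pad 1 to reach multiple of 8
total 88 bytes, alignment 8
— Msg2 —
format at 0 (size 8, align 8) → ends 8
b at 8 (size 44, align 4) → ends 52
h at 52 (size 8, align 4) → ends 60
g at 60 (size 14, align 2) → ends 74
depth at 74 (size 1, align 1) → ends 75
d at 75 (size 1, align 1) → ends 76
e at 76 (size 1, align 1) → ends 77
tail pad 3 to reach multiple of 8
total 80 bytes, alignment 8
88 − 80 = 8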